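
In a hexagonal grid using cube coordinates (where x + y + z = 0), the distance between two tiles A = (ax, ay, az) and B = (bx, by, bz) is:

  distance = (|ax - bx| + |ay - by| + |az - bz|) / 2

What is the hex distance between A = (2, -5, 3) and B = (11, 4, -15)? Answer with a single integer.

|ax - bx| = |2 - 11| = 9
|ay - by| = |-5 - 4| = 9
|az - bz| = |3 - (-15)| = 18
distance = (9 + 9 + 18) / 2 = 36 / 2 = 18

Answer: 18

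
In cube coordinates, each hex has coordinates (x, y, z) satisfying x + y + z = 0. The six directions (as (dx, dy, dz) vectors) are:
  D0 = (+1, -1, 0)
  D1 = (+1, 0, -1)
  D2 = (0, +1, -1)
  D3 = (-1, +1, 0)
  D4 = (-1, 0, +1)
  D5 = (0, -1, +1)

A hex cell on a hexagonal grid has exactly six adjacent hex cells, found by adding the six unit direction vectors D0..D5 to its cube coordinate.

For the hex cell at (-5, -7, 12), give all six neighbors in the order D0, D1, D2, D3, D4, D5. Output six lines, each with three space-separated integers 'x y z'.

Center: (-5, -7, 12). Add each direction:
  D0: (-5, -7, 12) + (1, -1, 0) = (-4, -8, 12)
  D1: (-5, -7, 12) + (1, 0, -1) = (-4, -7, 11)
  D2: (-5, -7, 12) + (0, 1, -1) = (-5, -6, 11)
  D3: (-5, -7, 12) + (-1, 1, 0) = (-6, -6, 12)
  D4: (-5, -7, 12) + (-1, 0, 1) = (-6, -7, 13)
  D5: (-5, -7, 12) + (0, -1, 1) = (-5, -8, 13)

Answer: -4 -8 12
-4 -7 11
-5 -6 11
-6 -6 12
-6 -7 13
-5 -8 13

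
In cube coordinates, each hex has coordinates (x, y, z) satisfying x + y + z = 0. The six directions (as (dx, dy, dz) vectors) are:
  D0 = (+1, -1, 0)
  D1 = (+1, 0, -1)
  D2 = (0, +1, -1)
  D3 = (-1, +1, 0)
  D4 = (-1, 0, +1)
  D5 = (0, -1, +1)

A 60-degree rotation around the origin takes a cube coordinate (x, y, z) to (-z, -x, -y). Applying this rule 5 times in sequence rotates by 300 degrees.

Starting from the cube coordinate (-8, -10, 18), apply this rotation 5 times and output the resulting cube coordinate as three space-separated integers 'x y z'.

Answer: 10 -18 8

Derivation:
Start: (-8, -10, 18)
Step 1: (-8, -10, 18) -> (-(18), -(-8), -(-10)) = (-18, 8, 10)
Step 2: (-18, 8, 10) -> (-(10), -(-18), -(8)) = (-10, 18, -8)
Step 3: (-10, 18, -8) -> (-(-8), -(-10), -(18)) = (8, 10, -18)
Step 4: (8, 10, -18) -> (-(-18), -(8), -(10)) = (18, -8, -10)
Step 5: (18, -8, -10) -> (-(-10), -(18), -(-8)) = (10, -18, 8)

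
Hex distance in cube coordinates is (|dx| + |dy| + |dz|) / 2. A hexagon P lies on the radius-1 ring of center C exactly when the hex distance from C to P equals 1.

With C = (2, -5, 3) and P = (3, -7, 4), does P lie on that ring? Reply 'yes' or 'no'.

|px - cx| = |3 - 2| = 1
|py - cy| = |-7 - (-5)| = 2
|pz - cz| = |4 - 3| = 1
distance = (1+2+1)/2 = 4/2 = 2
radius = 1; distance != radius -> no

Answer: no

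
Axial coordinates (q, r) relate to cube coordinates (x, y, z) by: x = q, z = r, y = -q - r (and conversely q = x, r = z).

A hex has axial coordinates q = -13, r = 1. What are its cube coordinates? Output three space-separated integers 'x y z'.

x = q = -13
z = r = 1
y = -x - z = -(-13) - (1) = 12

Answer: -13 12 1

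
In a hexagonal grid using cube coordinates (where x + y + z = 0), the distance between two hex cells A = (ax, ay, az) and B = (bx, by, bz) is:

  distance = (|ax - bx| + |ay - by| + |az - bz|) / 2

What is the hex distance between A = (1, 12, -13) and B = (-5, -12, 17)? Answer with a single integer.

Answer: 30

Derivation:
|ax - bx| = |1 - (-5)| = 6
|ay - by| = |12 - (-12)| = 24
|az - bz| = |-13 - 17| = 30
distance = (6 + 24 + 30) / 2 = 60 / 2 = 30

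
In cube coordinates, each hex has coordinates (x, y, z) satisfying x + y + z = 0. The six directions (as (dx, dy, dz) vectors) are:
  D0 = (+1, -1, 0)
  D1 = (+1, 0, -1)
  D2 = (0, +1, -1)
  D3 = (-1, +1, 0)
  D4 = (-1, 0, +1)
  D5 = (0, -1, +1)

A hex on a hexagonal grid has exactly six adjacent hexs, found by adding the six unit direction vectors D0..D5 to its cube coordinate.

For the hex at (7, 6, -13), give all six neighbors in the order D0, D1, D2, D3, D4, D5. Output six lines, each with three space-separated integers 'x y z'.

Answer: 8 5 -13
8 6 -14
7 7 -14
6 7 -13
6 6 -12
7 5 -12

Derivation:
Center: (7, 6, -13). Add each direction:
  D0: (7, 6, -13) + (1, -1, 0) = (8, 5, -13)
  D1: (7, 6, -13) + (1, 0, -1) = (8, 6, -14)
  D2: (7, 6, -13) + (0, 1, -1) = (7, 7, -14)
  D3: (7, 6, -13) + (-1, 1, 0) = (6, 7, -13)
  D4: (7, 6, -13) + (-1, 0, 1) = (6, 6, -12)
  D5: (7, 6, -13) + (0, -1, 1) = (7, 5, -12)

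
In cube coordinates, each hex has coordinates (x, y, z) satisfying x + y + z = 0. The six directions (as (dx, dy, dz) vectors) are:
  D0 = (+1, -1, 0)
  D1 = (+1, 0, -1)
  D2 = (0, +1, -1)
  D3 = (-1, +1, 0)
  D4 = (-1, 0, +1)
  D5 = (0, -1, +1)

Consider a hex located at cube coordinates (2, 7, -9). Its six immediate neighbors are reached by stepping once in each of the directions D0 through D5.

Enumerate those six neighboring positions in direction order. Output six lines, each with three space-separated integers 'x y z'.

Answer: 3 6 -9
3 7 -10
2 8 -10
1 8 -9
1 7 -8
2 6 -8

Derivation:
Center: (2, 7, -9). Add each direction:
  D0: (2, 7, -9) + (1, -1, 0) = (3, 6, -9)
  D1: (2, 7, -9) + (1, 0, -1) = (3, 7, -10)
  D2: (2, 7, -9) + (0, 1, -1) = (2, 8, -10)
  D3: (2, 7, -9) + (-1, 1, 0) = (1, 8, -9)
  D4: (2, 7, -9) + (-1, 0, 1) = (1, 7, -8)
  D5: (2, 7, -9) + (0, -1, 1) = (2, 6, -8)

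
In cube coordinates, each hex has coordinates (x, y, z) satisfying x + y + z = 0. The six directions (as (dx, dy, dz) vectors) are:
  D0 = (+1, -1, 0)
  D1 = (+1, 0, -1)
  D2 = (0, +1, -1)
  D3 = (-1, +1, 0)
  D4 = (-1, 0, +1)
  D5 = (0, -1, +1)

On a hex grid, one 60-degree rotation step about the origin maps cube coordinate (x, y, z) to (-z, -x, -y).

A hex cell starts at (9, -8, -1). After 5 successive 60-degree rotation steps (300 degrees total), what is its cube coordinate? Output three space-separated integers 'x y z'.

Answer: 8 1 -9

Derivation:
Start: (9, -8, -1)
Step 1: (9, -8, -1) -> (-(-1), -(9), -(-8)) = (1, -9, 8)
Step 2: (1, -9, 8) -> (-(8), -(1), -(-9)) = (-8, -1, 9)
Step 3: (-8, -1, 9) -> (-(9), -(-8), -(-1)) = (-9, 8, 1)
Step 4: (-9, 8, 1) -> (-(1), -(-9), -(8)) = (-1, 9, -8)
Step 5: (-1, 9, -8) -> (-(-8), -(-1), -(9)) = (8, 1, -9)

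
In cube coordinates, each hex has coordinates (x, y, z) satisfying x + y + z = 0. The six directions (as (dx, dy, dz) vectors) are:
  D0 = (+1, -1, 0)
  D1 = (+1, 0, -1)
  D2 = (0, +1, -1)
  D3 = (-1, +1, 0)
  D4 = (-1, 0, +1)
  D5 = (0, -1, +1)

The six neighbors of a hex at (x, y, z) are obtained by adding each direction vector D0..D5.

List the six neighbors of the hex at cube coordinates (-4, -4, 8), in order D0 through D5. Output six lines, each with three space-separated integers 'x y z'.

Answer: -3 -5 8
-3 -4 7
-4 -3 7
-5 -3 8
-5 -4 9
-4 -5 9

Derivation:
Center: (-4, -4, 8). Add each direction:
  D0: (-4, -4, 8) + (1, -1, 0) = (-3, -5, 8)
  D1: (-4, -4, 8) + (1, 0, -1) = (-3, -4, 7)
  D2: (-4, -4, 8) + (0, 1, -1) = (-4, -3, 7)
  D3: (-4, -4, 8) + (-1, 1, 0) = (-5, -3, 8)
  D4: (-4, -4, 8) + (-1, 0, 1) = (-5, -4, 9)
  D5: (-4, -4, 8) + (0, -1, 1) = (-4, -5, 9)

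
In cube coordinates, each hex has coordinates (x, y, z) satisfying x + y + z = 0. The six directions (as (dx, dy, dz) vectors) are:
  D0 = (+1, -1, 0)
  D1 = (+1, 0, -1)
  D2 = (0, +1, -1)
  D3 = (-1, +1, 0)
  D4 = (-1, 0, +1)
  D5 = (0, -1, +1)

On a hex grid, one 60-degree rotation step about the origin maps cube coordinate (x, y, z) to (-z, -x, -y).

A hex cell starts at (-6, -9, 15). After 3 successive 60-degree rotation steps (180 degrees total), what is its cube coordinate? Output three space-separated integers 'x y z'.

Answer: 6 9 -15

Derivation:
Start: (-6, -9, 15)
Step 1: (-6, -9, 15) -> (-(15), -(-6), -(-9)) = (-15, 6, 9)
Step 2: (-15, 6, 9) -> (-(9), -(-15), -(6)) = (-9, 15, -6)
Step 3: (-9, 15, -6) -> (-(-6), -(-9), -(15)) = (6, 9, -15)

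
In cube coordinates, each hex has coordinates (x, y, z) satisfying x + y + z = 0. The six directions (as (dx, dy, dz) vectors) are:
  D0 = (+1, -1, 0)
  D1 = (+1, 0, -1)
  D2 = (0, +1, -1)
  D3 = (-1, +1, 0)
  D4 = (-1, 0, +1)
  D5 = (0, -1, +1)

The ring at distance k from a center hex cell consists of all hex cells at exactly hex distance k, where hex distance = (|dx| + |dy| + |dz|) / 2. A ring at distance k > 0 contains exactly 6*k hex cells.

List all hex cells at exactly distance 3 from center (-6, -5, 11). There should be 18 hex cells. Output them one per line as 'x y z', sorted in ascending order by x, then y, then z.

Walk ring at distance 3 from (-6, -5, 11):
Start at center + D4*3 = (-9, -5, 14)
  hex 0: (-9, -5, 14)
  hex 1: (-8, -6, 14)
  hex 2: (-7, -7, 14)
  hex 3: (-6, -8, 14)
  hex 4: (-5, -8, 13)
  hex 5: (-4, -8, 12)
  hex 6: (-3, -8, 11)
  hex 7: (-3, -7, 10)
  hex 8: (-3, -6, 9)
  hex 9: (-3, -5, 8)
  hex 10: (-4, -4, 8)
  hex 11: (-5, -3, 8)
  hex 12: (-6, -2, 8)
  hex 13: (-7, -2, 9)
  hex 14: (-8, -2, 10)
  hex 15: (-9, -2, 11)
  hex 16: (-9, -3, 12)
  hex 17: (-9, -4, 13)
Sorted: 18 hexes.

Answer: -9 -5 14
-9 -4 13
-9 -3 12
-9 -2 11
-8 -6 14
-8 -2 10
-7 -7 14
-7 -2 9
-6 -8 14
-6 -2 8
-5 -8 13
-5 -3 8
-4 -8 12
-4 -4 8
-3 -8 11
-3 -7 10
-3 -6 9
-3 -5 8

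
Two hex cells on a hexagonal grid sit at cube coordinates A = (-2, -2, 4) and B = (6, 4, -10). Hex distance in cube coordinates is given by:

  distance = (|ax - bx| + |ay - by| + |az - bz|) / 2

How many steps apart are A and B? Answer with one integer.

|ax - bx| = |-2 - 6| = 8
|ay - by| = |-2 - 4| = 6
|az - bz| = |4 - (-10)| = 14
distance = (8 + 6 + 14) / 2 = 28 / 2 = 14

Answer: 14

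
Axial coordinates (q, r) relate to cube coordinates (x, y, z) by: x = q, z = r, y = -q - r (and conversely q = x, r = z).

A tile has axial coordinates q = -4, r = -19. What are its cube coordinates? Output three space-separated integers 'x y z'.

Answer: -4 23 -19

Derivation:
x = q = -4
z = r = -19
y = -x - z = -(-4) - (-19) = 23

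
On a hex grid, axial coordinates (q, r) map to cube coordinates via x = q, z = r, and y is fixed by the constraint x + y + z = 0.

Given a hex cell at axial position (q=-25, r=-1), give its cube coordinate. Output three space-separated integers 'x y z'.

Answer: -25 26 -1

Derivation:
x = q = -25
z = r = -1
y = -x - z = -(-25) - (-1) = 26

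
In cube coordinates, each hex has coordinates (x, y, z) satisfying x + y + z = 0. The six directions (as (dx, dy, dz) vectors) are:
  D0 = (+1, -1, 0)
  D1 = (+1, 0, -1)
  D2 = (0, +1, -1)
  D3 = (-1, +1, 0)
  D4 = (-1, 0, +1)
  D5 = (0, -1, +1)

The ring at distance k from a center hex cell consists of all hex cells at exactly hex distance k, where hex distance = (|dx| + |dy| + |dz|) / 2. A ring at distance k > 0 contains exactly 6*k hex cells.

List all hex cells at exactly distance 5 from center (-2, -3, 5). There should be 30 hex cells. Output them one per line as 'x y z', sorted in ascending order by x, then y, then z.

Walk ring at distance 5 from (-2, -3, 5):
Start at center + D4*5 = (-7, -3, 10)
  hex 0: (-7, -3, 10)
  hex 1: (-6, -4, 10)
  hex 2: (-5, -5, 10)
  hex 3: (-4, -6, 10)
  hex 4: (-3, -7, 10)
  hex 5: (-2, -8, 10)
  hex 6: (-1, -8, 9)
  hex 7: (0, -8, 8)
  hex 8: (1, -8, 7)
  hex 9: (2, -8, 6)
  hex 10: (3, -8, 5)
  hex 11: (3, -7, 4)
  hex 12: (3, -6, 3)
  hex 13: (3, -5, 2)
  hex 14: (3, -4, 1)
  hex 15: (3, -3, 0)
  hex 16: (2, -2, 0)
  hex 17: (1, -1, 0)
  hex 18: (0, 0, 0)
  hex 19: (-1, 1, 0)
  hex 20: (-2, 2, 0)
  hex 21: (-3, 2, 1)
  hex 22: (-4, 2, 2)
  hex 23: (-5, 2, 3)
  hex 24: (-6, 2, 4)
  hex 25: (-7, 2, 5)
  hex 26: (-7, 1, 6)
  hex 27: (-7, 0, 7)
  hex 28: (-7, -1, 8)
  hex 29: (-7, -2, 9)
Sorted: 30 hexes.

Answer: -7 -3 10
-7 -2 9
-7 -1 8
-7 0 7
-7 1 6
-7 2 5
-6 -4 10
-6 2 4
-5 -5 10
-5 2 3
-4 -6 10
-4 2 2
-3 -7 10
-3 2 1
-2 -8 10
-2 2 0
-1 -8 9
-1 1 0
0 -8 8
0 0 0
1 -8 7
1 -1 0
2 -8 6
2 -2 0
3 -8 5
3 -7 4
3 -6 3
3 -5 2
3 -4 1
3 -3 0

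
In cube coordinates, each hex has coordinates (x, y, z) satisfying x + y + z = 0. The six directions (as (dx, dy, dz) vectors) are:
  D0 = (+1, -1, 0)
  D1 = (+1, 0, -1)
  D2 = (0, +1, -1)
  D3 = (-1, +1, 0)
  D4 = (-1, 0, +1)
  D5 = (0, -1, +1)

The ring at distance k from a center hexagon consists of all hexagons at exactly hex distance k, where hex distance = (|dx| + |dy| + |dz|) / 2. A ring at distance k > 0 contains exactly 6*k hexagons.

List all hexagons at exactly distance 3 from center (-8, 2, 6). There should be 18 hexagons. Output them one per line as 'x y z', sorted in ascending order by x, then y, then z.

Answer: -11 2 9
-11 3 8
-11 4 7
-11 5 6
-10 1 9
-10 5 5
-9 0 9
-9 5 4
-8 -1 9
-8 5 3
-7 -1 8
-7 4 3
-6 -1 7
-6 3 3
-5 -1 6
-5 0 5
-5 1 4
-5 2 3

Derivation:
Walk ring at distance 3 from (-8, 2, 6):
Start at center + D4*3 = (-11, 2, 9)
  hex 0: (-11, 2, 9)
  hex 1: (-10, 1, 9)
  hex 2: (-9, 0, 9)
  hex 3: (-8, -1, 9)
  hex 4: (-7, -1, 8)
  hex 5: (-6, -1, 7)
  hex 6: (-5, -1, 6)
  hex 7: (-5, 0, 5)
  hex 8: (-5, 1, 4)
  hex 9: (-5, 2, 3)
  hex 10: (-6, 3, 3)
  hex 11: (-7, 4, 3)
  hex 12: (-8, 5, 3)
  hex 13: (-9, 5, 4)
  hex 14: (-10, 5, 5)
  hex 15: (-11, 5, 6)
  hex 16: (-11, 4, 7)
  hex 17: (-11, 3, 8)
Sorted: 18 hexes.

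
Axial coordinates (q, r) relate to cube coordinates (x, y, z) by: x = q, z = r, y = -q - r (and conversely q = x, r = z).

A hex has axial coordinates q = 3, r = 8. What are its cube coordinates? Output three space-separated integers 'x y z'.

Answer: 3 -11 8

Derivation:
x = q = 3
z = r = 8
y = -x - z = -(3) - (8) = -11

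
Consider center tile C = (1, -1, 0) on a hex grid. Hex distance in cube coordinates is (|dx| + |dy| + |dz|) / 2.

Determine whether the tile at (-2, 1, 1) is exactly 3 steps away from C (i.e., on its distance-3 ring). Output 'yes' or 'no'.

Answer: yes

Derivation:
|px - cx| = |-2 - 1| = 3
|py - cy| = |1 - (-1)| = 2
|pz - cz| = |1 - 0| = 1
distance = (3+2+1)/2 = 6/2 = 3
radius = 3; distance == radius -> yes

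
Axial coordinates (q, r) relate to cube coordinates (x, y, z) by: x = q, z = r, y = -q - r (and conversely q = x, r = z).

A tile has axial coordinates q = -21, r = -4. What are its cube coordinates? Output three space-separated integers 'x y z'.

x = q = -21
z = r = -4
y = -x - z = -(-21) - (-4) = 25

Answer: -21 25 -4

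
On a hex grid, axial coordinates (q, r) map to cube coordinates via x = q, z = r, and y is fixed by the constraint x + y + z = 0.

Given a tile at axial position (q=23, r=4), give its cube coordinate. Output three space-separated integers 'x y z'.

x = q = 23
z = r = 4
y = -x - z = -(23) - (4) = -27

Answer: 23 -27 4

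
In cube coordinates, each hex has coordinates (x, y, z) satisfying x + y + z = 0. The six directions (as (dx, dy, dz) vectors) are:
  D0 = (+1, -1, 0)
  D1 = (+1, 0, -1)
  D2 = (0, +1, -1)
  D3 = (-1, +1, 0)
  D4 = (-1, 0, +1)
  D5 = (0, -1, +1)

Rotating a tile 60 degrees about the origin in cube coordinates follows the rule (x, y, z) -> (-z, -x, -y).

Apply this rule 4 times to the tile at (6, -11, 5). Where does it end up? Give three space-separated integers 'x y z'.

Start: (6, -11, 5)
Step 1: (6, -11, 5) -> (-(5), -(6), -(-11)) = (-5, -6, 11)
Step 2: (-5, -6, 11) -> (-(11), -(-5), -(-6)) = (-11, 5, 6)
Step 3: (-11, 5, 6) -> (-(6), -(-11), -(5)) = (-6, 11, -5)
Step 4: (-6, 11, -5) -> (-(-5), -(-6), -(11)) = (5, 6, -11)

Answer: 5 6 -11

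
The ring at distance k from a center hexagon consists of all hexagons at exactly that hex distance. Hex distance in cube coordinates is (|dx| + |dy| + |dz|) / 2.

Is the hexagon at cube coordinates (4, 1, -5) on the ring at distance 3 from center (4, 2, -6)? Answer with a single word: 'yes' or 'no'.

Answer: no

Derivation:
|px - cx| = |4 - 4| = 0
|py - cy| = |1 - 2| = 1
|pz - cz| = |-5 - (-6)| = 1
distance = (0+1+1)/2 = 2/2 = 1
radius = 3; distance != radius -> no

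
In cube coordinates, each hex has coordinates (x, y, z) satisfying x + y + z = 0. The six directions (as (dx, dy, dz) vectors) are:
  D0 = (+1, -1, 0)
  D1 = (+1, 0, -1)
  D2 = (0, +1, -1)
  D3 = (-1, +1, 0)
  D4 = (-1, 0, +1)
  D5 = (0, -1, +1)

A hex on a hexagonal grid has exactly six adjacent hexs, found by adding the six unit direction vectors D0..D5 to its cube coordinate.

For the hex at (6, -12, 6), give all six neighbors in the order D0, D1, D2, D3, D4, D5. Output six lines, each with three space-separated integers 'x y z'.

Center: (6, -12, 6). Add each direction:
  D0: (6, -12, 6) + (1, -1, 0) = (7, -13, 6)
  D1: (6, -12, 6) + (1, 0, -1) = (7, -12, 5)
  D2: (6, -12, 6) + (0, 1, -1) = (6, -11, 5)
  D3: (6, -12, 6) + (-1, 1, 0) = (5, -11, 6)
  D4: (6, -12, 6) + (-1, 0, 1) = (5, -12, 7)
  D5: (6, -12, 6) + (0, -1, 1) = (6, -13, 7)

Answer: 7 -13 6
7 -12 5
6 -11 5
5 -11 6
5 -12 7
6 -13 7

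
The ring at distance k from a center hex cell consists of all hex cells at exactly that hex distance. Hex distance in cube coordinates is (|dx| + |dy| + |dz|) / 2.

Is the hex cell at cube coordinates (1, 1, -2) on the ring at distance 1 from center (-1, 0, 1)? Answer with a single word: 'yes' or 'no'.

|px - cx| = |1 - (-1)| = 2
|py - cy| = |1 - 0| = 1
|pz - cz| = |-2 - 1| = 3
distance = (2+1+3)/2 = 6/2 = 3
radius = 1; distance != radius -> no

Answer: no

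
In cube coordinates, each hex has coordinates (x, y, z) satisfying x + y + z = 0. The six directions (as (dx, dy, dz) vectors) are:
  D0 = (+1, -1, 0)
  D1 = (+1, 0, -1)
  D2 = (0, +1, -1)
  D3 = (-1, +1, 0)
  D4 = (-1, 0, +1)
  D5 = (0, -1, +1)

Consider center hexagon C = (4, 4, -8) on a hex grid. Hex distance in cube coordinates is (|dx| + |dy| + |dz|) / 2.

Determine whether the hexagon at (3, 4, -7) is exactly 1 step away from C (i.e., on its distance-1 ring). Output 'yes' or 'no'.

Answer: yes

Derivation:
|px - cx| = |3 - 4| = 1
|py - cy| = |4 - 4| = 0
|pz - cz| = |-7 - (-8)| = 1
distance = (1+0+1)/2 = 2/2 = 1
radius = 1; distance == radius -> yes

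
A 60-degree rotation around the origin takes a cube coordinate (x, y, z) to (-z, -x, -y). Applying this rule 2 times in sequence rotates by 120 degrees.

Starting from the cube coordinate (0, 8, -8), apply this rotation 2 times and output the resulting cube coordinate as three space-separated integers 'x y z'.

Answer: 8 -8 0

Derivation:
Start: (0, 8, -8)
Step 1: (0, 8, -8) -> (-(-8), -(0), -(8)) = (8, 0, -8)
Step 2: (8, 0, -8) -> (-(-8), -(8), -(0)) = (8, -8, 0)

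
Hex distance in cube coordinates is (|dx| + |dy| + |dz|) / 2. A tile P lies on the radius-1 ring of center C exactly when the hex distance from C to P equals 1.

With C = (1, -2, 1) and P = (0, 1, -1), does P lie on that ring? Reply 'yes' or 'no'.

Answer: no

Derivation:
|px - cx| = |0 - 1| = 1
|py - cy| = |1 - (-2)| = 3
|pz - cz| = |-1 - 1| = 2
distance = (1+3+2)/2 = 6/2 = 3
radius = 1; distance != radius -> no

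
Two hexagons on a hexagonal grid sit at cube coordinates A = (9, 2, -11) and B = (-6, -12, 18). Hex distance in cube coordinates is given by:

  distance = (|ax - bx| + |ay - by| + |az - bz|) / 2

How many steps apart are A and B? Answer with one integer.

Answer: 29

Derivation:
|ax - bx| = |9 - (-6)| = 15
|ay - by| = |2 - (-12)| = 14
|az - bz| = |-11 - 18| = 29
distance = (15 + 14 + 29) / 2 = 58 / 2 = 29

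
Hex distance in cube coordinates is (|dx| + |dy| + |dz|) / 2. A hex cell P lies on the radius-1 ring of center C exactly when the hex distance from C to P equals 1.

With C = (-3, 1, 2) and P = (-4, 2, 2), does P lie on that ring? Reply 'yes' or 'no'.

|px - cx| = |-4 - (-3)| = 1
|py - cy| = |2 - 1| = 1
|pz - cz| = |2 - 2| = 0
distance = (1+1+0)/2 = 2/2 = 1
radius = 1; distance == radius -> yes

Answer: yes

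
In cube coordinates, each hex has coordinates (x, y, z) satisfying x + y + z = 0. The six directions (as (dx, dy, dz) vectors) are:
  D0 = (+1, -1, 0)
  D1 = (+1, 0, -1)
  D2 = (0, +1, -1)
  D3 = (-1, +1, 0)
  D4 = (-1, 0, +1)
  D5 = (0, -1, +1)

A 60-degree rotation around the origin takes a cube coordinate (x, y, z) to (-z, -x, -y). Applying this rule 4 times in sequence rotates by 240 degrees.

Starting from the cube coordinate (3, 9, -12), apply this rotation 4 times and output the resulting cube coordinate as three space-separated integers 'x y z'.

Answer: -12 3 9

Derivation:
Start: (3, 9, -12)
Step 1: (3, 9, -12) -> (-(-12), -(3), -(9)) = (12, -3, -9)
Step 2: (12, -3, -9) -> (-(-9), -(12), -(-3)) = (9, -12, 3)
Step 3: (9, -12, 3) -> (-(3), -(9), -(-12)) = (-3, -9, 12)
Step 4: (-3, -9, 12) -> (-(12), -(-3), -(-9)) = (-12, 3, 9)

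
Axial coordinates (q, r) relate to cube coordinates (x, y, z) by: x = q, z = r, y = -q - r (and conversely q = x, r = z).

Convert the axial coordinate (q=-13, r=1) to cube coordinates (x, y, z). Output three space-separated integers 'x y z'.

Answer: -13 12 1

Derivation:
x = q = -13
z = r = 1
y = -x - z = -(-13) - (1) = 12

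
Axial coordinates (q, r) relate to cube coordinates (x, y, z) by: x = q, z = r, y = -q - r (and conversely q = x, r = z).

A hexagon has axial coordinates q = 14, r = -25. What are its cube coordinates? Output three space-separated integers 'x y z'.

x = q = 14
z = r = -25
y = -x - z = -(14) - (-25) = 11

Answer: 14 11 -25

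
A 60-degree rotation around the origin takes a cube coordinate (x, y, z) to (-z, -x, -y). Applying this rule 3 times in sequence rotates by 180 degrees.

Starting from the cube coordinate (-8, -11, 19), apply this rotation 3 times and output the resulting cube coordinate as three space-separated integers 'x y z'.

Start: (-8, -11, 19)
Step 1: (-8, -11, 19) -> (-(19), -(-8), -(-11)) = (-19, 8, 11)
Step 2: (-19, 8, 11) -> (-(11), -(-19), -(8)) = (-11, 19, -8)
Step 3: (-11, 19, -8) -> (-(-8), -(-11), -(19)) = (8, 11, -19)

Answer: 8 11 -19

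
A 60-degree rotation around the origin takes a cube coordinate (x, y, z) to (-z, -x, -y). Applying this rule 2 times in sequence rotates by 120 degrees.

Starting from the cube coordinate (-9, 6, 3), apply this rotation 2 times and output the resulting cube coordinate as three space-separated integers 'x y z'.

Answer: 6 3 -9

Derivation:
Start: (-9, 6, 3)
Step 1: (-9, 6, 3) -> (-(3), -(-9), -(6)) = (-3, 9, -6)
Step 2: (-3, 9, -6) -> (-(-6), -(-3), -(9)) = (6, 3, -9)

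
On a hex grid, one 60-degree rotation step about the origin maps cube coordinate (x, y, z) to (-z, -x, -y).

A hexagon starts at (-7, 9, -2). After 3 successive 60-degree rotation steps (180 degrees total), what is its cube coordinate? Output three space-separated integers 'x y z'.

Answer: 7 -9 2

Derivation:
Start: (-7, 9, -2)
Step 1: (-7, 9, -2) -> (-(-2), -(-7), -(9)) = (2, 7, -9)
Step 2: (2, 7, -9) -> (-(-9), -(2), -(7)) = (9, -2, -7)
Step 3: (9, -2, -7) -> (-(-7), -(9), -(-2)) = (7, -9, 2)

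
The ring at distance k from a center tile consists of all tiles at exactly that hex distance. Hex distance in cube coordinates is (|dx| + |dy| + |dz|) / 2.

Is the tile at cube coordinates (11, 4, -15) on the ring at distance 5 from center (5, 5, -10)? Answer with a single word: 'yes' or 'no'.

|px - cx| = |11 - 5| = 6
|py - cy| = |4 - 5| = 1
|pz - cz| = |-15 - (-10)| = 5
distance = (6+1+5)/2 = 12/2 = 6
radius = 5; distance != radius -> no

Answer: no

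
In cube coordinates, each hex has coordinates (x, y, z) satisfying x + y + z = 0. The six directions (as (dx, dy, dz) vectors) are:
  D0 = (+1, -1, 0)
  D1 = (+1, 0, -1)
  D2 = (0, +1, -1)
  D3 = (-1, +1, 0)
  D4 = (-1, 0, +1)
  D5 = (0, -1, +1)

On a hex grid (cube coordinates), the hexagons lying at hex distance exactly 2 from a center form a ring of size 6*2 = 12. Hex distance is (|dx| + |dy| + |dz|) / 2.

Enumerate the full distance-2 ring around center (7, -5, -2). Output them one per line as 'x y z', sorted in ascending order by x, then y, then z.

Walk ring at distance 2 from (7, -5, -2):
Start at center + D4*2 = (5, -5, 0)
  hex 0: (5, -5, 0)
  hex 1: (6, -6, 0)
  hex 2: (7, -7, 0)
  hex 3: (8, -7, -1)
  hex 4: (9, -7, -2)
  hex 5: (9, -6, -3)
  hex 6: (9, -5, -4)
  hex 7: (8, -4, -4)
  hex 8: (7, -3, -4)
  hex 9: (6, -3, -3)
  hex 10: (5, -3, -2)
  hex 11: (5, -4, -1)
Sorted: 12 hexes.

Answer: 5 -5 0
5 -4 -1
5 -3 -2
6 -6 0
6 -3 -3
7 -7 0
7 -3 -4
8 -7 -1
8 -4 -4
9 -7 -2
9 -6 -3
9 -5 -4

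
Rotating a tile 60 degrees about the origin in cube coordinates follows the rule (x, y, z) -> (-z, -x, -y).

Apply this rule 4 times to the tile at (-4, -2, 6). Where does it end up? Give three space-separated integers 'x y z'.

Start: (-4, -2, 6)
Step 1: (-4, -2, 6) -> (-(6), -(-4), -(-2)) = (-6, 4, 2)
Step 2: (-6, 4, 2) -> (-(2), -(-6), -(4)) = (-2, 6, -4)
Step 3: (-2, 6, -4) -> (-(-4), -(-2), -(6)) = (4, 2, -6)
Step 4: (4, 2, -6) -> (-(-6), -(4), -(2)) = (6, -4, -2)

Answer: 6 -4 -2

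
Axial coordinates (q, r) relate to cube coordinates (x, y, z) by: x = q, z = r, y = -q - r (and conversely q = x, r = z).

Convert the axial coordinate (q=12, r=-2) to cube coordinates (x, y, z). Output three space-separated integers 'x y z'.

x = q = 12
z = r = -2
y = -x - z = -(12) - (-2) = -10

Answer: 12 -10 -2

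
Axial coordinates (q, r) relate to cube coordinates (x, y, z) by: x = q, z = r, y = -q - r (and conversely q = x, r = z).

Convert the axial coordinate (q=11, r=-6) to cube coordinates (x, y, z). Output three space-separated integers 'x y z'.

Answer: 11 -5 -6

Derivation:
x = q = 11
z = r = -6
y = -x - z = -(11) - (-6) = -5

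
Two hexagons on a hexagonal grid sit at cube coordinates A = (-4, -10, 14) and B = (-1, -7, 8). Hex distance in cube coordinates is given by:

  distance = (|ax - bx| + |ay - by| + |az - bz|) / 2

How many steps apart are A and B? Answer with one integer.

Answer: 6

Derivation:
|ax - bx| = |-4 - (-1)| = 3
|ay - by| = |-10 - (-7)| = 3
|az - bz| = |14 - 8| = 6
distance = (3 + 3 + 6) / 2 = 12 / 2 = 6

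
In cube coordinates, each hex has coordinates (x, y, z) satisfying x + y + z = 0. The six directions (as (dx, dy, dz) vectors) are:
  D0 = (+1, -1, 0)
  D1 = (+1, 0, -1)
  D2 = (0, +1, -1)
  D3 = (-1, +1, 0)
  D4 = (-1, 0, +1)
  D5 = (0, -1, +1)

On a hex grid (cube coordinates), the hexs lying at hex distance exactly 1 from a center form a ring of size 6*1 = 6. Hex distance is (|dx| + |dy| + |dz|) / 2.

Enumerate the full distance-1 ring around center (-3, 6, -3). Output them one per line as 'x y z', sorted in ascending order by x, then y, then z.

Answer: -4 6 -2
-4 7 -3
-3 5 -2
-3 7 -4
-2 5 -3
-2 6 -4

Derivation:
Walk ring at distance 1 from (-3, 6, -3):
Start at center + D4*1 = (-4, 6, -2)
  hex 0: (-4, 6, -2)
  hex 1: (-3, 5, -2)
  hex 2: (-2, 5, -3)
  hex 3: (-2, 6, -4)
  hex 4: (-3, 7, -4)
  hex 5: (-4, 7, -3)
Sorted: 6 hexes.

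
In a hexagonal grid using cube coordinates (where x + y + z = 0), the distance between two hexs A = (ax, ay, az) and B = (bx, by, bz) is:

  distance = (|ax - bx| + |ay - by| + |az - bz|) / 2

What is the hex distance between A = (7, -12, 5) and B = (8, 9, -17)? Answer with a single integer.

|ax - bx| = |7 - 8| = 1
|ay - by| = |-12 - 9| = 21
|az - bz| = |5 - (-17)| = 22
distance = (1 + 21 + 22) / 2 = 44 / 2 = 22

Answer: 22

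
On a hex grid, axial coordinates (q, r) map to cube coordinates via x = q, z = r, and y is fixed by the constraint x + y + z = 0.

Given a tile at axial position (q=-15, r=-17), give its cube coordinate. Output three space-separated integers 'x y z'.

x = q = -15
z = r = -17
y = -x - z = -(-15) - (-17) = 32

Answer: -15 32 -17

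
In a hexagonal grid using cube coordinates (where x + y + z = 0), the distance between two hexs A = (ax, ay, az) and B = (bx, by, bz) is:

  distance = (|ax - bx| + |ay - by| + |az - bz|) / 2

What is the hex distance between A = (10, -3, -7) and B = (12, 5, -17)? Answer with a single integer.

|ax - bx| = |10 - 12| = 2
|ay - by| = |-3 - 5| = 8
|az - bz| = |-7 - (-17)| = 10
distance = (2 + 8 + 10) / 2 = 20 / 2 = 10

Answer: 10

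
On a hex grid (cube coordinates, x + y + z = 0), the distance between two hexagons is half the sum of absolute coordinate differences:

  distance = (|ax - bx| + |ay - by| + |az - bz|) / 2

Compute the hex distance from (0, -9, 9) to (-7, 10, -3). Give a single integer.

|ax - bx| = |0 - (-7)| = 7
|ay - by| = |-9 - 10| = 19
|az - bz| = |9 - (-3)| = 12
distance = (7 + 19 + 12) / 2 = 38 / 2 = 19

Answer: 19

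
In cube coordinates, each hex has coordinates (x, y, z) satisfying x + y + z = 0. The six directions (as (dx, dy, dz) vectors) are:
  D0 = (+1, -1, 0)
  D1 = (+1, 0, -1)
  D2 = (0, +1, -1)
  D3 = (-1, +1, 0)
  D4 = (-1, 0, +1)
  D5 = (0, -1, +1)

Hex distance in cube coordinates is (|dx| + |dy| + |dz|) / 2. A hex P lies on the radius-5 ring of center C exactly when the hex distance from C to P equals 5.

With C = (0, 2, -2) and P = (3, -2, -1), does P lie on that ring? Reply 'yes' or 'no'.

Answer: no

Derivation:
|px - cx| = |3 - 0| = 3
|py - cy| = |-2 - 2| = 4
|pz - cz| = |-1 - (-2)| = 1
distance = (3+4+1)/2 = 8/2 = 4
radius = 5; distance != radius -> no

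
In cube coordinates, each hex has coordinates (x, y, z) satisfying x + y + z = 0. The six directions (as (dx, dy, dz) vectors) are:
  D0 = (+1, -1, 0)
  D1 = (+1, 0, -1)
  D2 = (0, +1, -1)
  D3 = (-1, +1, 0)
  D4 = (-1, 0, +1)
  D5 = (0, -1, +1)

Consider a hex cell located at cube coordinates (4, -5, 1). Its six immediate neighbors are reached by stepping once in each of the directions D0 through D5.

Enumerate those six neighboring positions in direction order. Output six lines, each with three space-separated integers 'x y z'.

Answer: 5 -6 1
5 -5 0
4 -4 0
3 -4 1
3 -5 2
4 -6 2

Derivation:
Center: (4, -5, 1). Add each direction:
  D0: (4, -5, 1) + (1, -1, 0) = (5, -6, 1)
  D1: (4, -5, 1) + (1, 0, -1) = (5, -5, 0)
  D2: (4, -5, 1) + (0, 1, -1) = (4, -4, 0)
  D3: (4, -5, 1) + (-1, 1, 0) = (3, -4, 1)
  D4: (4, -5, 1) + (-1, 0, 1) = (3, -5, 2)
  D5: (4, -5, 1) + (0, -1, 1) = (4, -6, 2)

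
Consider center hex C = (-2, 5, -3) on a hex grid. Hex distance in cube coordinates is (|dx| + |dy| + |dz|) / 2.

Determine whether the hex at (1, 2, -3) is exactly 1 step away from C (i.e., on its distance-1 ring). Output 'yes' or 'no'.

Answer: no

Derivation:
|px - cx| = |1 - (-2)| = 3
|py - cy| = |2 - 5| = 3
|pz - cz| = |-3 - (-3)| = 0
distance = (3+3+0)/2 = 6/2 = 3
radius = 1; distance != radius -> no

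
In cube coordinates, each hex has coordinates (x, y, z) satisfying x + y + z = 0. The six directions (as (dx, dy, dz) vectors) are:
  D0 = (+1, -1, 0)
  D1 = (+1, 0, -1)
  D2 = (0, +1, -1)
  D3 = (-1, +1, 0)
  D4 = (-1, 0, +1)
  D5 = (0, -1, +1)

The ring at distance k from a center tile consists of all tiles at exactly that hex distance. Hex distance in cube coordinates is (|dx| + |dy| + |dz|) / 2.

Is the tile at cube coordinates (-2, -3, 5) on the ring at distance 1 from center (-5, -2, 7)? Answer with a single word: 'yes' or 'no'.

|px - cx| = |-2 - (-5)| = 3
|py - cy| = |-3 - (-2)| = 1
|pz - cz| = |5 - 7| = 2
distance = (3+1+2)/2 = 6/2 = 3
radius = 1; distance != radius -> no

Answer: no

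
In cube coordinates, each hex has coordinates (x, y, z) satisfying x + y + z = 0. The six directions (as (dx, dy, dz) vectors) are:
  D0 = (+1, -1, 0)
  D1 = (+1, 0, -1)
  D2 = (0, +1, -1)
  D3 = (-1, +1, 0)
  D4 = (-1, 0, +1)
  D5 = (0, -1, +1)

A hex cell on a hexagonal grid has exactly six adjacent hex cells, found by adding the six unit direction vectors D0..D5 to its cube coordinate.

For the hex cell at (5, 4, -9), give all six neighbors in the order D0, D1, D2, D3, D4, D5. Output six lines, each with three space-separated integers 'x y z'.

Center: (5, 4, -9). Add each direction:
  D0: (5, 4, -9) + (1, -1, 0) = (6, 3, -9)
  D1: (5, 4, -9) + (1, 0, -1) = (6, 4, -10)
  D2: (5, 4, -9) + (0, 1, -1) = (5, 5, -10)
  D3: (5, 4, -9) + (-1, 1, 0) = (4, 5, -9)
  D4: (5, 4, -9) + (-1, 0, 1) = (4, 4, -8)
  D5: (5, 4, -9) + (0, -1, 1) = (5, 3, -8)

Answer: 6 3 -9
6 4 -10
5 5 -10
4 5 -9
4 4 -8
5 3 -8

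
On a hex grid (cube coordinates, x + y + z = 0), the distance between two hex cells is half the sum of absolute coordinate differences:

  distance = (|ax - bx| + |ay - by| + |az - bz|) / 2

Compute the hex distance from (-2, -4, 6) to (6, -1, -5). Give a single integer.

|ax - bx| = |-2 - 6| = 8
|ay - by| = |-4 - (-1)| = 3
|az - bz| = |6 - (-5)| = 11
distance = (8 + 3 + 11) / 2 = 22 / 2 = 11

Answer: 11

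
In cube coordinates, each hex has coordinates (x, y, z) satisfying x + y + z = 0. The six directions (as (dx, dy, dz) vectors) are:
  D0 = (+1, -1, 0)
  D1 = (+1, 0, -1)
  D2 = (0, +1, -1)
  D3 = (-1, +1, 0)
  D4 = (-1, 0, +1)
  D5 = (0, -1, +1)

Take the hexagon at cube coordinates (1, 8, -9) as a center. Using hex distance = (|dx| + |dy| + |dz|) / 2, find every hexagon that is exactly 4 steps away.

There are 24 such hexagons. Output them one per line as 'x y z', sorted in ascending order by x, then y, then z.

Walk ring at distance 4 from (1, 8, -9):
Start at center + D4*4 = (-3, 8, -5)
  hex 0: (-3, 8, -5)
  hex 1: (-2, 7, -5)
  hex 2: (-1, 6, -5)
  hex 3: (0, 5, -5)
  hex 4: (1, 4, -5)
  hex 5: (2, 4, -6)
  hex 6: (3, 4, -7)
  hex 7: (4, 4, -8)
  hex 8: (5, 4, -9)
  hex 9: (5, 5, -10)
  hex 10: (5, 6, -11)
  hex 11: (5, 7, -12)
  hex 12: (5, 8, -13)
  hex 13: (4, 9, -13)
  hex 14: (3, 10, -13)
  hex 15: (2, 11, -13)
  hex 16: (1, 12, -13)
  hex 17: (0, 12, -12)
  hex 18: (-1, 12, -11)
  hex 19: (-2, 12, -10)
  hex 20: (-3, 12, -9)
  hex 21: (-3, 11, -8)
  hex 22: (-3, 10, -7)
  hex 23: (-3, 9, -6)
Sorted: 24 hexes.

Answer: -3 8 -5
-3 9 -6
-3 10 -7
-3 11 -8
-3 12 -9
-2 7 -5
-2 12 -10
-1 6 -5
-1 12 -11
0 5 -5
0 12 -12
1 4 -5
1 12 -13
2 4 -6
2 11 -13
3 4 -7
3 10 -13
4 4 -8
4 9 -13
5 4 -9
5 5 -10
5 6 -11
5 7 -12
5 8 -13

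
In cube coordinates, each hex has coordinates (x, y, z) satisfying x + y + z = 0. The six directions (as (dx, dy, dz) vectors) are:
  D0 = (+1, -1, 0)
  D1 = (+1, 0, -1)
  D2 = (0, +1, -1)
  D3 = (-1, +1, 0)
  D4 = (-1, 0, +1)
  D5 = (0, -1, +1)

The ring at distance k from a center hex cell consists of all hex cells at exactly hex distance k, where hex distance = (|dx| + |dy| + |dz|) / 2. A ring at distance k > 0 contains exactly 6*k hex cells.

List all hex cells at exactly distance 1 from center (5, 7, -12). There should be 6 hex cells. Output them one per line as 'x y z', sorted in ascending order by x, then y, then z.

Answer: 4 7 -11
4 8 -12
5 6 -11
5 8 -13
6 6 -12
6 7 -13

Derivation:
Walk ring at distance 1 from (5, 7, -12):
Start at center + D4*1 = (4, 7, -11)
  hex 0: (4, 7, -11)
  hex 1: (5, 6, -11)
  hex 2: (6, 6, -12)
  hex 3: (6, 7, -13)
  hex 4: (5, 8, -13)
  hex 5: (4, 8, -12)
Sorted: 6 hexes.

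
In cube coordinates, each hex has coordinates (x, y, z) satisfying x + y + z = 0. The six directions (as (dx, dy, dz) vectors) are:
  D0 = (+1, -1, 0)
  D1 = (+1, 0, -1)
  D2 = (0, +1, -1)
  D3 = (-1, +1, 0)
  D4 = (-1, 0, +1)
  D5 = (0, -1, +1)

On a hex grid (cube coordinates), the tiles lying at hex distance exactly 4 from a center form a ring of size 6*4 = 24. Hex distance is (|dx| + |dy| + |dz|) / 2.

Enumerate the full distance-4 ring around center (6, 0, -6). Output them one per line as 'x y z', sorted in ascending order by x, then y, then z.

Walk ring at distance 4 from (6, 0, -6):
Start at center + D4*4 = (2, 0, -2)
  hex 0: (2, 0, -2)
  hex 1: (3, -1, -2)
  hex 2: (4, -2, -2)
  hex 3: (5, -3, -2)
  hex 4: (6, -4, -2)
  hex 5: (7, -4, -3)
  hex 6: (8, -4, -4)
  hex 7: (9, -4, -5)
  hex 8: (10, -4, -6)
  hex 9: (10, -3, -7)
  hex 10: (10, -2, -8)
  hex 11: (10, -1, -9)
  hex 12: (10, 0, -10)
  hex 13: (9, 1, -10)
  hex 14: (8, 2, -10)
  hex 15: (7, 3, -10)
  hex 16: (6, 4, -10)
  hex 17: (5, 4, -9)
  hex 18: (4, 4, -8)
  hex 19: (3, 4, -7)
  hex 20: (2, 4, -6)
  hex 21: (2, 3, -5)
  hex 22: (2, 2, -4)
  hex 23: (2, 1, -3)
Sorted: 24 hexes.

Answer: 2 0 -2
2 1 -3
2 2 -4
2 3 -5
2 4 -6
3 -1 -2
3 4 -7
4 -2 -2
4 4 -8
5 -3 -2
5 4 -9
6 -4 -2
6 4 -10
7 -4 -3
7 3 -10
8 -4 -4
8 2 -10
9 -4 -5
9 1 -10
10 -4 -6
10 -3 -7
10 -2 -8
10 -1 -9
10 0 -10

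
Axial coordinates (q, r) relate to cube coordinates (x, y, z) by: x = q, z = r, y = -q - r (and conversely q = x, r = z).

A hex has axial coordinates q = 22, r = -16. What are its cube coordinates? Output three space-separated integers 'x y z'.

Answer: 22 -6 -16

Derivation:
x = q = 22
z = r = -16
y = -x - z = -(22) - (-16) = -6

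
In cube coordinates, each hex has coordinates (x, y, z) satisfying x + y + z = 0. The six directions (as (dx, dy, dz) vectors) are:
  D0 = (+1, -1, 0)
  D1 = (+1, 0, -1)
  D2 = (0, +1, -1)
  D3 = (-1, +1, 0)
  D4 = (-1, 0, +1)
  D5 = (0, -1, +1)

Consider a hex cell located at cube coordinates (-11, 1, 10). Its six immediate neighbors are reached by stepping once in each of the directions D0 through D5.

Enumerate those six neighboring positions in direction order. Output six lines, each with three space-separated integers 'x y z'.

Answer: -10 0 10
-10 1 9
-11 2 9
-12 2 10
-12 1 11
-11 0 11

Derivation:
Center: (-11, 1, 10). Add each direction:
  D0: (-11, 1, 10) + (1, -1, 0) = (-10, 0, 10)
  D1: (-11, 1, 10) + (1, 0, -1) = (-10, 1, 9)
  D2: (-11, 1, 10) + (0, 1, -1) = (-11, 2, 9)
  D3: (-11, 1, 10) + (-1, 1, 0) = (-12, 2, 10)
  D4: (-11, 1, 10) + (-1, 0, 1) = (-12, 1, 11)
  D5: (-11, 1, 10) + (0, -1, 1) = (-11, 0, 11)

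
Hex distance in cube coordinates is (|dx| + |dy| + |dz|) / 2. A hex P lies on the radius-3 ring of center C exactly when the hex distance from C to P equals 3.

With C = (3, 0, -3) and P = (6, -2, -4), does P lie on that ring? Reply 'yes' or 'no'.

Answer: yes

Derivation:
|px - cx| = |6 - 3| = 3
|py - cy| = |-2 - 0| = 2
|pz - cz| = |-4 - (-3)| = 1
distance = (3+2+1)/2 = 6/2 = 3
radius = 3; distance == radius -> yes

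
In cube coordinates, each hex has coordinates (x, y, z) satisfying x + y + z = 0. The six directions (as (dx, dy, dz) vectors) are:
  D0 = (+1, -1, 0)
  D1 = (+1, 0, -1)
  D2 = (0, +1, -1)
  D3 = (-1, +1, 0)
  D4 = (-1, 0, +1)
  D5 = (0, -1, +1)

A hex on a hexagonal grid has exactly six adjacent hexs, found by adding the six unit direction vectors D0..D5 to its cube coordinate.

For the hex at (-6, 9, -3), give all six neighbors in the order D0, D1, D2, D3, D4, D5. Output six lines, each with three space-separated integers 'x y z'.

Center: (-6, 9, -3). Add each direction:
  D0: (-6, 9, -3) + (1, -1, 0) = (-5, 8, -3)
  D1: (-6, 9, -3) + (1, 0, -1) = (-5, 9, -4)
  D2: (-6, 9, -3) + (0, 1, -1) = (-6, 10, -4)
  D3: (-6, 9, -3) + (-1, 1, 0) = (-7, 10, -3)
  D4: (-6, 9, -3) + (-1, 0, 1) = (-7, 9, -2)
  D5: (-6, 9, -3) + (0, -1, 1) = (-6, 8, -2)

Answer: -5 8 -3
-5 9 -4
-6 10 -4
-7 10 -3
-7 9 -2
-6 8 -2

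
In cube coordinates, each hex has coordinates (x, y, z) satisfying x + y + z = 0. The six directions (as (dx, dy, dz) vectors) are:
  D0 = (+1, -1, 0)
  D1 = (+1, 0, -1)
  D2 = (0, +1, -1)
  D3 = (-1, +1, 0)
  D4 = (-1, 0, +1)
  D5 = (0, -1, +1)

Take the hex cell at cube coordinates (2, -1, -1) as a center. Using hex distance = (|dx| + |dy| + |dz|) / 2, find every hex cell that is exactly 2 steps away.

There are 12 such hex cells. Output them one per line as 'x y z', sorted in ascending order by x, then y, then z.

Answer: 0 -1 1
0 0 0
0 1 -1
1 -2 1
1 1 -2
2 -3 1
2 1 -3
3 -3 0
3 0 -3
4 -3 -1
4 -2 -2
4 -1 -3

Derivation:
Walk ring at distance 2 from (2, -1, -1):
Start at center + D4*2 = (0, -1, 1)
  hex 0: (0, -1, 1)
  hex 1: (1, -2, 1)
  hex 2: (2, -3, 1)
  hex 3: (3, -3, 0)
  hex 4: (4, -3, -1)
  hex 5: (4, -2, -2)
  hex 6: (4, -1, -3)
  hex 7: (3, 0, -3)
  hex 8: (2, 1, -3)
  hex 9: (1, 1, -2)
  hex 10: (0, 1, -1)
  hex 11: (0, 0, 0)
Sorted: 12 hexes.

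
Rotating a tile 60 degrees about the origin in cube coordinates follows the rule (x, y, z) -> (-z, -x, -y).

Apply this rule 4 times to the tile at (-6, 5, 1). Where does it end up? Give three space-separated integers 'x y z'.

Start: (-6, 5, 1)
Step 1: (-6, 5, 1) -> (-(1), -(-6), -(5)) = (-1, 6, -5)
Step 2: (-1, 6, -5) -> (-(-5), -(-1), -(6)) = (5, 1, -6)
Step 3: (5, 1, -6) -> (-(-6), -(5), -(1)) = (6, -5, -1)
Step 4: (6, -5, -1) -> (-(-1), -(6), -(-5)) = (1, -6, 5)

Answer: 1 -6 5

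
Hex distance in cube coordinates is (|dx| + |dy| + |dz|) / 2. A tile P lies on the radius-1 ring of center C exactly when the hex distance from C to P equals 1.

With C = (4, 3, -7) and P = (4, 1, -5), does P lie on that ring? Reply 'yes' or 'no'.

|px - cx| = |4 - 4| = 0
|py - cy| = |1 - 3| = 2
|pz - cz| = |-5 - (-7)| = 2
distance = (0+2+2)/2 = 4/2 = 2
radius = 1; distance != radius -> no

Answer: no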